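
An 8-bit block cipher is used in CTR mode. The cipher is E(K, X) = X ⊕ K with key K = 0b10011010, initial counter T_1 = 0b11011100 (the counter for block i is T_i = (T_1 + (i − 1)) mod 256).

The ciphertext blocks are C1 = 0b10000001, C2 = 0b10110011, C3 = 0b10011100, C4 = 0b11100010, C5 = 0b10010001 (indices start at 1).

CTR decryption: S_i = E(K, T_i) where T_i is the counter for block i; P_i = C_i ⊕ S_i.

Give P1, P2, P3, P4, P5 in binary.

P1: T = 0b11011100, S = E(K, T) = 0b01000110; 0b10000001 ⊕ 0b01000110 = 0b11000111.
P2: T = 0b11011101, S = E(K, T) = 0b01000111; 0b10110011 ⊕ 0b01000111 = 0b11110100.
P3: T = 0b11011110, S = E(K, T) = 0b01000100; 0b10011100 ⊕ 0b01000100 = 0b11011000.
P4: T = 0b11011111, S = E(K, T) = 0b01000101; 0b11100010 ⊕ 0b01000101 = 0b10100111.
P5: T = 0b11100000, S = E(K, T) = 0b01111010; 0b10010001 ⊕ 0b01111010 = 0b11101011.

P1 = 0b11000111, P2 = 0b11110100, P3 = 0b11011000, P4 = 0b10100111, P5 = 0b11101011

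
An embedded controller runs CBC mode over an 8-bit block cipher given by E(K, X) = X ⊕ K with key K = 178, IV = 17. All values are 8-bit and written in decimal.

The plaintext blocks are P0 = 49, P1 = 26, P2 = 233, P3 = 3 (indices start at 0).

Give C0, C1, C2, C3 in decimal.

C0 = 146, C1 = 58, C2 = 97, C3 = 208

CBC encryption: C_i = E(K, P_i ⊕ C_{i−1}), with C_{−1} = IV.
C0: P0 ⊕ 17 = 32; E(K, 32) = 146.
C1: P1 ⊕ 146 = 136; E(K, 136) = 58.
C2: P2 ⊕ 58 = 211; E(K, 211) = 97.
C3: P3 ⊕ 97 = 98; E(K, 98) = 208.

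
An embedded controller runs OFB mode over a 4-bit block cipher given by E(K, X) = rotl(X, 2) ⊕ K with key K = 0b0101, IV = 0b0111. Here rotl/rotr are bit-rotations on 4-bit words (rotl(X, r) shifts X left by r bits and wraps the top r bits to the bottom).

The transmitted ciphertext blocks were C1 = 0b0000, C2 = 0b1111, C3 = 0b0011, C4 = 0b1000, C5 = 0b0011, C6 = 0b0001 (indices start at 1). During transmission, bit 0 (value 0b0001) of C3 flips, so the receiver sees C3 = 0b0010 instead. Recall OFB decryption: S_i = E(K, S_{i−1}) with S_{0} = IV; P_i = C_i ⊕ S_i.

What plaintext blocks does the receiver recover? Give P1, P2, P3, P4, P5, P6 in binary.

Only C3 changed, to 0b0010. In OFB, a change in C_i flips the same bit in P_i only; the keystream is unaffected. Decrypting the received ciphertext:
P1: S = E(K, 0b0111) = 0b1000; 0b0000 ⊕ 0b1000 = 0b1000.
P2: S = E(K, 0b1000) = 0b0111; 0b1111 ⊕ 0b0111 = 0b1000.
P3: S = E(K, 0b0111) = 0b1000; 0b0010 ⊕ 0b1000 = 0b1010.
P4: S = E(K, 0b1000) = 0b0111; 0b1000 ⊕ 0b0111 = 0b1111.
P5: S = E(K, 0b0111) = 0b1000; 0b0011 ⊕ 0b1000 = 0b1011.
P6: S = E(K, 0b1000) = 0b0111; 0b0001 ⊕ 0b0111 = 0b0110.
Blocks that differ from the original plaintext: P3.

P1 = 0b1000, P2 = 0b1000, P3 = 0b1010, P4 = 0b1111, P5 = 0b1011, P6 = 0b0110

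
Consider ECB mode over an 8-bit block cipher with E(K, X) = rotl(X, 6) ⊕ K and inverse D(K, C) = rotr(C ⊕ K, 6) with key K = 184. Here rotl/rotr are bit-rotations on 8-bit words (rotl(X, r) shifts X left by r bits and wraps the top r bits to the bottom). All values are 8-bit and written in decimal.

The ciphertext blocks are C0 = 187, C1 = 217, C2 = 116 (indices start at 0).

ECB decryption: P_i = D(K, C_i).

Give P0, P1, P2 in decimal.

P0 = 12, P1 = 133, P2 = 51

P0: D(K, 187) = 12.
P1: D(K, 217) = 133.
P2: D(K, 116) = 51.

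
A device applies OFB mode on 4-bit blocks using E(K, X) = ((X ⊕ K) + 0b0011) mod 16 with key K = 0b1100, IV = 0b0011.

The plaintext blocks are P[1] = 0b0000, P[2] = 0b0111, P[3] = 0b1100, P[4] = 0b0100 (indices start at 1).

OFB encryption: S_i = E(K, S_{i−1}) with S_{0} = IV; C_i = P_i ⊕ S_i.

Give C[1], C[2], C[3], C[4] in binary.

C[1]: S = E(K, 0b0011) = 0b0010; 0b0000 ⊕ 0b0010 = 0b0010.
C[2]: S = E(K, 0b0010) = 0b0001; 0b0111 ⊕ 0b0001 = 0b0110.
C[3]: S = E(K, 0b0001) = 0b0000; 0b1100 ⊕ 0b0000 = 0b1100.
C[4]: S = E(K, 0b0000) = 0b1111; 0b0100 ⊕ 0b1111 = 0b1011.

C[1] = 0b0010, C[2] = 0b0110, C[3] = 0b1100, C[4] = 0b1011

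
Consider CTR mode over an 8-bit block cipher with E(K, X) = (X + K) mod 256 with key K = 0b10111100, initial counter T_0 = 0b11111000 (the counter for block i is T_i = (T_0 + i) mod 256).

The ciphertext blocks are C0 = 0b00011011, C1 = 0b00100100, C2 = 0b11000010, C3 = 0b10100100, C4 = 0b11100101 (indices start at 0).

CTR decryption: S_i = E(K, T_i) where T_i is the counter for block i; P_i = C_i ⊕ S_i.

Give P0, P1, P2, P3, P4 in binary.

P0 = 0b10101111, P1 = 0b10010001, P2 = 0b01110100, P3 = 0b00010011, P4 = 0b01011101

P0: T = 0b11111000, S = E(K, T) = 0b10110100; 0b00011011 ⊕ 0b10110100 = 0b10101111.
P1: T = 0b11111001, S = E(K, T) = 0b10110101; 0b00100100 ⊕ 0b10110101 = 0b10010001.
P2: T = 0b11111010, S = E(K, T) = 0b10110110; 0b11000010 ⊕ 0b10110110 = 0b01110100.
P3: T = 0b11111011, S = E(K, T) = 0b10110111; 0b10100100 ⊕ 0b10110111 = 0b00010011.
P4: T = 0b11111100, S = E(K, T) = 0b10111000; 0b11100101 ⊕ 0b10111000 = 0b01011101.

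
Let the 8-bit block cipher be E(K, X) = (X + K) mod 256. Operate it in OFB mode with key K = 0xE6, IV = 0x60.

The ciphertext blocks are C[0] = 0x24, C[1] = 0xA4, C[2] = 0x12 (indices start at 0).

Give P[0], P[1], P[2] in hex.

P[0] = 0x62, P[1] = 0x88, P[2] = 0x00

OFB decryption: S_i = E(K, S_{i−1}) with S_{−1} = IV; P_i = C_i ⊕ S_i.
P[0]: S = E(K, 0x60) = 0x46; 0x24 ⊕ 0x46 = 0x62.
P[1]: S = E(K, 0x46) = 0x2C; 0xA4 ⊕ 0x2C = 0x88.
P[2]: S = E(K, 0x2C) = 0x12; 0x12 ⊕ 0x12 = 0x00.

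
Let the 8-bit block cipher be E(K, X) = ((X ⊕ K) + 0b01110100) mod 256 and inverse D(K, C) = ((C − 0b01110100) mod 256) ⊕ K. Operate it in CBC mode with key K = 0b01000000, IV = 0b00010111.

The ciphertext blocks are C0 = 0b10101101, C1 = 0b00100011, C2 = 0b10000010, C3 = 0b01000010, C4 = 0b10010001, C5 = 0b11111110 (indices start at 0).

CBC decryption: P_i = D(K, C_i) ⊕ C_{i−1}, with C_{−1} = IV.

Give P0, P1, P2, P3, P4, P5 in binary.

P0: D(K, 0b10101101) = 0b01111001; 0b01111001 ⊕ 0b00010111 = 0b01101110.
P1: D(K, 0b00100011) = 0b11101111; 0b11101111 ⊕ 0b10101101 = 0b01000010.
P2: D(K, 0b10000010) = 0b01001110; 0b01001110 ⊕ 0b00100011 = 0b01101101.
P3: D(K, 0b01000010) = 0b10001110; 0b10001110 ⊕ 0b10000010 = 0b00001100.
P4: D(K, 0b10010001) = 0b01011101; 0b01011101 ⊕ 0b01000010 = 0b00011111.
P5: D(K, 0b11111110) = 0b11001010; 0b11001010 ⊕ 0b10010001 = 0b01011011.

P0 = 0b01101110, P1 = 0b01000010, P2 = 0b01101101, P3 = 0b00001100, P4 = 0b00011111, P5 = 0b01011011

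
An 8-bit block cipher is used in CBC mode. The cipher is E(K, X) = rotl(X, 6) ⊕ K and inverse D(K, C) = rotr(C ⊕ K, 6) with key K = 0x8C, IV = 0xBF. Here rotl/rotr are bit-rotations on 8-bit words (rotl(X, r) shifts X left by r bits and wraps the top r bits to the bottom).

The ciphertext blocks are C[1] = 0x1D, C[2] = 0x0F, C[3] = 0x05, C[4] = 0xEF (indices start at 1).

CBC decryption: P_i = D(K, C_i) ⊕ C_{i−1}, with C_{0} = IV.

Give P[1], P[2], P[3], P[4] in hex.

P[1] = 0xF9, P[2] = 0x13, P[3] = 0x29, P[4] = 0x88

P[1]: D(K, 0x1D) = 0x46; 0x46 ⊕ 0xBF = 0xF9.
P[2]: D(K, 0x0F) = 0x0E; 0x0E ⊕ 0x1D = 0x13.
P[3]: D(K, 0x05) = 0x26; 0x26 ⊕ 0x0F = 0x29.
P[4]: D(K, 0xEF) = 0x8D; 0x8D ⊕ 0x05 = 0x88.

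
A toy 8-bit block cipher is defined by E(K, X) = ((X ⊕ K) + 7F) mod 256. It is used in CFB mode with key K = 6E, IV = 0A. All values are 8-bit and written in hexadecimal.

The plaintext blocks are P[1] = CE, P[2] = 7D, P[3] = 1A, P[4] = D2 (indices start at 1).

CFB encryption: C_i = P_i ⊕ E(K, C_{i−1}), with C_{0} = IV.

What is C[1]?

C[1] = 2D

C[1]: E(K, 0A) = E3; CE ⊕ E3 = 2D.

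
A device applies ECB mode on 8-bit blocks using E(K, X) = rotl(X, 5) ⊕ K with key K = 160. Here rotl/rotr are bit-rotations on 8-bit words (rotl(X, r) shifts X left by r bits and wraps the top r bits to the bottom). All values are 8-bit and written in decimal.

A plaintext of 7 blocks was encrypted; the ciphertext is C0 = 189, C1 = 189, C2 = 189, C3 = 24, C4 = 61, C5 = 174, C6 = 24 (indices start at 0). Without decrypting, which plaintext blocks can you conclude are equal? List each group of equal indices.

ECB encrypts each block independently with the same key, so equal ciphertext blocks imply equal plaintext blocks.
C0 = C1 = C2 = 189, so P0 = P1 = P2.
C3 = C6 = 24, so P3 = P6.

P0 = P1 = P2; P3 = P6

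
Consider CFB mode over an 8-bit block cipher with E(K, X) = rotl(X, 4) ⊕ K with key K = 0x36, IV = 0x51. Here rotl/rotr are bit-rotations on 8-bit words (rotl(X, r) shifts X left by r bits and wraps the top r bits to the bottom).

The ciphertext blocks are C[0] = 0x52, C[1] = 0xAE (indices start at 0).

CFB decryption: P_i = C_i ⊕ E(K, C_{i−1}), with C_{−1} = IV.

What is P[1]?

P[1] = 0xBD

P[1]: E(K, 0x52) = 0x13; 0xAE ⊕ 0x13 = 0xBD.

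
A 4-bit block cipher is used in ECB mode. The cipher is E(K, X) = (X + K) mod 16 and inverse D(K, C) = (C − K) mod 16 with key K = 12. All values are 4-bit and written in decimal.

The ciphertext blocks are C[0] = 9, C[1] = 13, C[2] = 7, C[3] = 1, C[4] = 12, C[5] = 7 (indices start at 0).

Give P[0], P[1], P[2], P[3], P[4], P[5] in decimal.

ECB decryption: P_i = D(K, C_i).
P[0]: D(K, 9) = 13.
P[1]: D(K, 13) = 1.
P[2]: D(K, 7) = 11.
P[3]: D(K, 1) = 5.
P[4]: D(K, 12) = 0.
P[5]: D(K, 7) = 11.

P[0] = 13, P[1] = 1, P[2] = 11, P[3] = 5, P[4] = 0, P[5] = 11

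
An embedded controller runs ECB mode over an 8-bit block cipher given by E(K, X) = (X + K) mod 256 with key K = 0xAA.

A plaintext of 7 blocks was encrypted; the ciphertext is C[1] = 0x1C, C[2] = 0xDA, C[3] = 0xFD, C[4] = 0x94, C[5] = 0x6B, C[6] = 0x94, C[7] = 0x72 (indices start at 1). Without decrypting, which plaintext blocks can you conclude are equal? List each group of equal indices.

P[4] = P[6]

ECB encrypts each block independently with the same key, so equal ciphertext blocks imply equal plaintext blocks.
C[4] = C[6] = 0x94, so P[4] = P[6].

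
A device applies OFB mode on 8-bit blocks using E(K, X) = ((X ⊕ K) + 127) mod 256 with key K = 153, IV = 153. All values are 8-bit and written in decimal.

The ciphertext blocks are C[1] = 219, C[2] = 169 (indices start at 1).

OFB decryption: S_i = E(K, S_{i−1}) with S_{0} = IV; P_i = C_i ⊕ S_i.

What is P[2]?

P[1]: S = E(K, 153) = 127; 219 ⊕ 127 = 164.
P[2]: S = E(K, 127) = 101; 169 ⊕ 101 = 204.

P[2] = 204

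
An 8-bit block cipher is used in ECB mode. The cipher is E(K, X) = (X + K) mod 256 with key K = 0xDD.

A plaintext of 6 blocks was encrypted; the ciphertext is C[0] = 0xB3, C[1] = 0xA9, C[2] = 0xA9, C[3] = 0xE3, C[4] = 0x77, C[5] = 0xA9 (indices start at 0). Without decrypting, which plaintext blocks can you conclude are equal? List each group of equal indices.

ECB encrypts each block independently with the same key, so equal ciphertext blocks imply equal plaintext blocks.
C[1] = C[2] = C[5] = 0xA9, so P[1] = P[2] = P[5].

P[1] = P[2] = P[5]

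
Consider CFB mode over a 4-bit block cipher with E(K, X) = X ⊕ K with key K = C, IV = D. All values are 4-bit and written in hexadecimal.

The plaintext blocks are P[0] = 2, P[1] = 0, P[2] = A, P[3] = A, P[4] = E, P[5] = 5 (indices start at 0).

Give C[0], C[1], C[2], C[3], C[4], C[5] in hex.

C[0] = 3, C[1] = F, C[2] = 9, C[3] = F, C[4] = D, C[5] = 4

CFB encryption: C_i = P_i ⊕ E(K, C_{i−1}), with C_{−1} = IV.
C[0]: E(K, D) = 1; 2 ⊕ 1 = 3.
C[1]: E(K, 3) = F; 0 ⊕ F = F.
C[2]: E(K, F) = 3; A ⊕ 3 = 9.
C[3]: E(K, 9) = 5; A ⊕ 5 = F.
C[4]: E(K, F) = 3; E ⊕ 3 = D.
C[5]: E(K, D) = 1; 5 ⊕ 1 = 4.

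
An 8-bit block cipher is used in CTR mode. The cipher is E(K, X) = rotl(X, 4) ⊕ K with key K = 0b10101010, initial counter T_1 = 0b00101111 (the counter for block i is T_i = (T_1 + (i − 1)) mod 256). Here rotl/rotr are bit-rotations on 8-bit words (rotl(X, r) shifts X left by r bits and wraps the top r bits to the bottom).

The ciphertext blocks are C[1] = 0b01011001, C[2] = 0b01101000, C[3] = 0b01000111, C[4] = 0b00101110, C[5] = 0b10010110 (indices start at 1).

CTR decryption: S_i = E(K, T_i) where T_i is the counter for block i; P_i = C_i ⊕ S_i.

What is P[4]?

P[4] = 0b10100111

P[4]: T = 0b00110010, S = E(K, T) = 0b10001001; 0b00101110 ⊕ 0b10001001 = 0b10100111.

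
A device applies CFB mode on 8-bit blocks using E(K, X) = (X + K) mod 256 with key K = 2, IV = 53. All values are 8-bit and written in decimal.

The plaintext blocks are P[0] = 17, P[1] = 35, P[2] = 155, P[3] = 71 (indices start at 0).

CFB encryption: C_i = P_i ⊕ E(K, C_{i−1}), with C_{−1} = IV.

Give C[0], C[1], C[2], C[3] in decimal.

C[0] = 38, C[1] = 11, C[2] = 150, C[3] = 223

C[0]: E(K, 53) = 55; 17 ⊕ 55 = 38.
C[1]: E(K, 38) = 40; 35 ⊕ 40 = 11.
C[2]: E(K, 11) = 13; 155 ⊕ 13 = 150.
C[3]: E(K, 150) = 152; 71 ⊕ 152 = 223.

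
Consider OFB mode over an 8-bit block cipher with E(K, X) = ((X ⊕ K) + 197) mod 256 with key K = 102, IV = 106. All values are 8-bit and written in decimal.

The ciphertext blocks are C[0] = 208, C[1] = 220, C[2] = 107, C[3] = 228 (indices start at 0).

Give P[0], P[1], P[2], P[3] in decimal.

P[0] = 1, P[1] = 160, P[2] = 180, P[3] = 154

OFB decryption: S_i = E(K, S_{i−1}) with S_{−1} = IV; P_i = C_i ⊕ S_i.
P[0]: S = E(K, 106) = 209; 208 ⊕ 209 = 1.
P[1]: S = E(K, 209) = 124; 220 ⊕ 124 = 160.
P[2]: S = E(K, 124) = 223; 107 ⊕ 223 = 180.
P[3]: S = E(K, 223) = 126; 228 ⊕ 126 = 154.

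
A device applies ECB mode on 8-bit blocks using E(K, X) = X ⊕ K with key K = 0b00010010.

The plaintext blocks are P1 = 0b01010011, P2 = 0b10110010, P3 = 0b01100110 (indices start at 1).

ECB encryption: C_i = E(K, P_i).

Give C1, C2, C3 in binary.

C1 = 0b01000001, C2 = 0b10100000, C3 = 0b01110100

C1: E(K, 0b01010011) = 0b01000001.
C2: E(K, 0b10110010) = 0b10100000.
C3: E(K, 0b01100110) = 0b01110100.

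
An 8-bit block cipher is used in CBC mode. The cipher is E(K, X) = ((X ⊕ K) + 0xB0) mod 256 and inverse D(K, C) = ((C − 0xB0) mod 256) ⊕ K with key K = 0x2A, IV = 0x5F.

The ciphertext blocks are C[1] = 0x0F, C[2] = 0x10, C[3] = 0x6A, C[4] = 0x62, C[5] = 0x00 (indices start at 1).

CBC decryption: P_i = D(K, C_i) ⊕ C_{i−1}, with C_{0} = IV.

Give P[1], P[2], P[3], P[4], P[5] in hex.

P[1]: D(K, 0x0F) = 0x75; 0x75 ⊕ 0x5F = 0x2A.
P[2]: D(K, 0x10) = 0x4A; 0x4A ⊕ 0x0F = 0x45.
P[3]: D(K, 0x6A) = 0x90; 0x90 ⊕ 0x10 = 0x80.
P[4]: D(K, 0x62) = 0x98; 0x98 ⊕ 0x6A = 0xF2.
P[5]: D(K, 0x00) = 0x7A; 0x7A ⊕ 0x62 = 0x18.

P[1] = 0x2A, P[2] = 0x45, P[3] = 0x80, P[4] = 0xF2, P[5] = 0x18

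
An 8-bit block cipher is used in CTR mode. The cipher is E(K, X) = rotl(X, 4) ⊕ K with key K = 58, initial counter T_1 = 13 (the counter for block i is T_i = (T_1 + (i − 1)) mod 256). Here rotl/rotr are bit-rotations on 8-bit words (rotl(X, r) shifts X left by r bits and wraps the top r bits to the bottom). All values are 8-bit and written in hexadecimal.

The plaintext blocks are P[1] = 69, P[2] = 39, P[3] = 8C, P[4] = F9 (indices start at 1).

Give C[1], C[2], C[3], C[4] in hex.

CTR encryption: S_i = E(K, T_i) where T_i is the counter for block i; C_i = P_i ⊕ S_i.
C[1]: T = 13, S = E(K, T) = 69; 69 ⊕ 69 = 00.
C[2]: T = 14, S = E(K, T) = 19; 39 ⊕ 19 = 20.
C[3]: T = 15, S = E(K, T) = 09; 8C ⊕ 09 = 85.
C[4]: T = 16, S = E(K, T) = 39; F9 ⊕ 39 = C0.

C[1] = 00, C[2] = 20, C[3] = 85, C[4] = C0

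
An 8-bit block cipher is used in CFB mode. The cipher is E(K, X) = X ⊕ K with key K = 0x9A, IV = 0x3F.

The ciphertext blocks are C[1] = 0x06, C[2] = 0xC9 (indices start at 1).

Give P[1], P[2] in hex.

P[1] = 0xA3, P[2] = 0x55

CFB decryption: P_i = C_i ⊕ E(K, C_{i−1}), with C_{0} = IV.
P[1]: E(K, 0x3F) = 0xA5; 0x06 ⊕ 0xA5 = 0xA3.
P[2]: E(K, 0x06) = 0x9C; 0xC9 ⊕ 0x9C = 0x55.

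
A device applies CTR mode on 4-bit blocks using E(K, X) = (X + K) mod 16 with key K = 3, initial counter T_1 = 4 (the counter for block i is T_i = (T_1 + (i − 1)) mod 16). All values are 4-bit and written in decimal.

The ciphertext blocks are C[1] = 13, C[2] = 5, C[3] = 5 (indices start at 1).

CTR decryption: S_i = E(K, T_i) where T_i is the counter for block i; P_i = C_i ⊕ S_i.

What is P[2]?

P[2]: T = 5, S = E(K, T) = 8; 5 ⊕ 8 = 13.

P[2] = 13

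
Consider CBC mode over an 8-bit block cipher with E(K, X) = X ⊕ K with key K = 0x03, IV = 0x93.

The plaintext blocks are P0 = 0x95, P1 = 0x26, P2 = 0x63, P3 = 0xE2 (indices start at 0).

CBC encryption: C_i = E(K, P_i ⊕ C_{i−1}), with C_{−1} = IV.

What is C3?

C3 = 0xA1

C0: P0 ⊕ 0x93 = 0x06; E(K, 0x06) = 0x05.
C1: P1 ⊕ 0x05 = 0x23; E(K, 0x23) = 0x20.
C2: P2 ⊕ 0x20 = 0x43; E(K, 0x43) = 0x40.
C3: P3 ⊕ 0x40 = 0xA2; E(K, 0xA2) = 0xA1.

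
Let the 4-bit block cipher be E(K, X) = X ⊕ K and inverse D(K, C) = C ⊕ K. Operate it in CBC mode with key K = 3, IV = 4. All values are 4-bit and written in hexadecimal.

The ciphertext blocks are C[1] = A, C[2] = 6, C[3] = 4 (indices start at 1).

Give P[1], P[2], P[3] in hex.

P[1] = D, P[2] = F, P[3] = 1

CBC decryption: P_i = D(K, C_i) ⊕ C_{i−1}, with C_{0} = IV.
P[1]: D(K, A) = 9; 9 ⊕ 4 = D.
P[2]: D(K, 6) = 5; 5 ⊕ A = F.
P[3]: D(K, 4) = 7; 7 ⊕ 6 = 1.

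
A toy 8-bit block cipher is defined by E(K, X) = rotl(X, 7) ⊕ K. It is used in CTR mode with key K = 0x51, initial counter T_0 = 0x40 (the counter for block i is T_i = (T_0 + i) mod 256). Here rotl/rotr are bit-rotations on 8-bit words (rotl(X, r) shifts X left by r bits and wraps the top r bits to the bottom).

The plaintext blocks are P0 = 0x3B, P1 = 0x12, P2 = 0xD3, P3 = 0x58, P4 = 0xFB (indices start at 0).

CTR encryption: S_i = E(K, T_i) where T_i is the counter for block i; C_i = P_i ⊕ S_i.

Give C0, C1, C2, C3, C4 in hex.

C0 = 0x4A, C1 = 0xE3, C2 = 0xA3, C3 = 0xA8, C4 = 0x88

C0: T = 0x40, S = E(K, T) = 0x71; 0x3B ⊕ 0x71 = 0x4A.
C1: T = 0x41, S = E(K, T) = 0xF1; 0x12 ⊕ 0xF1 = 0xE3.
C2: T = 0x42, S = E(K, T) = 0x70; 0xD3 ⊕ 0x70 = 0xA3.
C3: T = 0x43, S = E(K, T) = 0xF0; 0x58 ⊕ 0xF0 = 0xA8.
C4: T = 0x44, S = E(K, T) = 0x73; 0xFB ⊕ 0x73 = 0x88.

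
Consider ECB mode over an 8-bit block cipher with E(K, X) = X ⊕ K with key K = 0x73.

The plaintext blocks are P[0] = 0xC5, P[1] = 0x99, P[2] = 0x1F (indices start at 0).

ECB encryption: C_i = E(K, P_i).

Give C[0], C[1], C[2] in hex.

C[0] = 0xB6, C[1] = 0xEA, C[2] = 0x6C

C[0]: E(K, 0xC5) = 0xB6.
C[1]: E(K, 0x99) = 0xEA.
C[2]: E(K, 0x1F) = 0x6C.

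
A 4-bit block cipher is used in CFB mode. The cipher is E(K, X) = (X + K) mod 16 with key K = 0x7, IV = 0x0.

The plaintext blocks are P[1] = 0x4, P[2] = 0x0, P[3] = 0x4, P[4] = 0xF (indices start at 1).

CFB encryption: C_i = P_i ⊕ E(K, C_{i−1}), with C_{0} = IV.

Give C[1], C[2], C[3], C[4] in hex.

C[1]: E(K, 0x0) = 0x7; 0x4 ⊕ 0x7 = 0x3.
C[2]: E(K, 0x3) = 0xA; 0x0 ⊕ 0xA = 0xA.
C[3]: E(K, 0xA) = 0x1; 0x4 ⊕ 0x1 = 0x5.
C[4]: E(K, 0x5) = 0xC; 0xF ⊕ 0xC = 0x3.

C[1] = 0x3, C[2] = 0xA, C[3] = 0x5, C[4] = 0x3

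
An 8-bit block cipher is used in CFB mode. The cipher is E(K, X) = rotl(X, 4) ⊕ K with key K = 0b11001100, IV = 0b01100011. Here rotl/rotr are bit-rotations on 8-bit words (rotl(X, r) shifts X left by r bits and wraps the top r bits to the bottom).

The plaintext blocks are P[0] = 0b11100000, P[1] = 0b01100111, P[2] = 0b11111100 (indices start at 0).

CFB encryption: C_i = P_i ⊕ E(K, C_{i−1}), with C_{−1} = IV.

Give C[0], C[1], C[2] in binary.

C[0]: E(K, 0b01100011) = 0b11111010; 0b11100000 ⊕ 0b11111010 = 0b00011010.
C[1]: E(K, 0b00011010) = 0b01101101; 0b01100111 ⊕ 0b01101101 = 0b00001010.
C[2]: E(K, 0b00001010) = 0b01101100; 0b11111100 ⊕ 0b01101100 = 0b10010000.

C[0] = 0b00011010, C[1] = 0b00001010, C[2] = 0b10010000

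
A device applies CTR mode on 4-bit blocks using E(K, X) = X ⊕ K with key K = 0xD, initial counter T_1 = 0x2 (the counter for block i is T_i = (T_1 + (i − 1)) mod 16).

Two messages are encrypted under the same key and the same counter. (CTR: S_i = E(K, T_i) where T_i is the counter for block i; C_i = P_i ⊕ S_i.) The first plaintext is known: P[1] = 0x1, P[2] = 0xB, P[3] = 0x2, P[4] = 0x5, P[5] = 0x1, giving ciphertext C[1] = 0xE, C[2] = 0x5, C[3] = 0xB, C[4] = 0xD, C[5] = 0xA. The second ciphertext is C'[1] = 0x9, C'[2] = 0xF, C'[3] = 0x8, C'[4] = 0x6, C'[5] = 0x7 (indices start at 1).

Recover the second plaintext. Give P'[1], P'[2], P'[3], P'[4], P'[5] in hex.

In CTR with a reused counter, both messages share the same keystream S_i, so C_i ⊕ C'_i = P_i ⊕ P'_i and thus P'_i = P_i ⊕ C_i ⊕ C'_i.
P'[1]: 0x1 ⊕ 0xE ⊕ 0x9 = 0x6.
P'[2]: 0xB ⊕ 0x5 ⊕ 0xF = 0x1.
P'[3]: 0x2 ⊕ 0xB ⊕ 0x8 = 0x1.
P'[4]: 0x5 ⊕ 0xD ⊕ 0x6 = 0xE.
P'[5]: 0x1 ⊕ 0xA ⊕ 0x7 = 0xC.

P'[1] = 0x6, P'[2] = 0x1, P'[3] = 0x1, P'[4] = 0xE, P'[5] = 0xC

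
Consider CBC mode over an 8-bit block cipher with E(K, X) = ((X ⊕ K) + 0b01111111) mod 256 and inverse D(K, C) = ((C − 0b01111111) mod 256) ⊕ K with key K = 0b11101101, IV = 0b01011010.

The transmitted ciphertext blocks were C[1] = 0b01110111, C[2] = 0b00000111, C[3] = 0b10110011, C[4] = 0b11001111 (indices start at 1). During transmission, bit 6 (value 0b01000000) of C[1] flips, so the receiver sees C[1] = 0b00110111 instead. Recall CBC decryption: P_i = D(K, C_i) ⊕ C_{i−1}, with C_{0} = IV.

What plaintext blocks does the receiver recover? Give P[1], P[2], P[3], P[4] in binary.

Only C[1] changed, to 0b00110111. In CBC, a change in C_i garbles P_i and flips the same bit in P_{i+1}. Decrypting the received ciphertext:
P[1]: D(K, 0b00110111) = 0b01010101; 0b01010101 ⊕ 0b01011010 = 0b00001111.
P[2]: D(K, 0b00000111) = 0b01100101; 0b01100101 ⊕ 0b00110111 = 0b01010010.
P[3]: D(K, 0b10110011) = 0b11011001; 0b11011001 ⊕ 0b00000111 = 0b11011110.
P[4]: D(K, 0b11001111) = 0b10111101; 0b10111101 ⊕ 0b10110011 = 0b00001110.
Blocks that differ from the original plaintext: P[1], P[2].

P[1] = 0b00001111, P[2] = 0b01010010, P[3] = 0b11011110, P[4] = 0b00001110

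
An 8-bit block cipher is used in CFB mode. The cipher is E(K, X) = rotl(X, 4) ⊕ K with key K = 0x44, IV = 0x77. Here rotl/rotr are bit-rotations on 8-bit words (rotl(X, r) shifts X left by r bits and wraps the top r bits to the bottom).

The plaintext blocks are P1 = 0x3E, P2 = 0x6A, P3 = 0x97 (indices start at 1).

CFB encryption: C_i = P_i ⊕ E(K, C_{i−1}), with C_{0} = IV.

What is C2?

C1: E(K, 0x77) = 0x33; 0x3E ⊕ 0x33 = 0x0D.
C2: E(K, 0x0D) = 0x94; 0x6A ⊕ 0x94 = 0xFE.

C2 = 0xFE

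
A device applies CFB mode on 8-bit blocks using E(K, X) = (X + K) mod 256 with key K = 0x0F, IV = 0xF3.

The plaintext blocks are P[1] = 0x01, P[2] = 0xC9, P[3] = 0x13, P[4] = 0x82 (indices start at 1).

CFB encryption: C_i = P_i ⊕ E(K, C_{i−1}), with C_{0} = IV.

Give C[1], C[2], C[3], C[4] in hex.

C[1] = 0x03, C[2] = 0xDB, C[3] = 0xF9, C[4] = 0x8A

C[1]: E(K, 0xF3) = 0x02; 0x01 ⊕ 0x02 = 0x03.
C[2]: E(K, 0x03) = 0x12; 0xC9 ⊕ 0x12 = 0xDB.
C[3]: E(K, 0xDB) = 0xEA; 0x13 ⊕ 0xEA = 0xF9.
C[4]: E(K, 0xF9) = 0x08; 0x82 ⊕ 0x08 = 0x8A.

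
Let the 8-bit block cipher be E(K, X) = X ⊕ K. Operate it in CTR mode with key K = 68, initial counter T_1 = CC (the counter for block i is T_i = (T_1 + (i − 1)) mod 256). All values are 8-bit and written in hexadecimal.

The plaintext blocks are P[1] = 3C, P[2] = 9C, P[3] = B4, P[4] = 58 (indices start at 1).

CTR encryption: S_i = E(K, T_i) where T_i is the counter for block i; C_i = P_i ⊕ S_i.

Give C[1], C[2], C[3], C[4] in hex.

C[1]: T = CC, S = E(K, T) = A4; 3C ⊕ A4 = 98.
C[2]: T = CD, S = E(K, T) = A5; 9C ⊕ A5 = 39.
C[3]: T = CE, S = E(K, T) = A6; B4 ⊕ A6 = 12.
C[4]: T = CF, S = E(K, T) = A7; 58 ⊕ A7 = FF.

C[1] = 98, C[2] = 39, C[3] = 12, C[4] = FF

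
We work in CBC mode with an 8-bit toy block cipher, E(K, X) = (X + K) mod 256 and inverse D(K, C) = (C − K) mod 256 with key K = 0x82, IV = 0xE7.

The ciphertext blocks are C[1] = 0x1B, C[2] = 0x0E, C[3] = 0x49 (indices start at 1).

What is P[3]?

P[3] = 0xC9

CBC decryption: P_i = D(K, C_i) ⊕ C_{i−1}, with C_{0} = IV.
P[3]: D(K, 0x49) = 0xC7; 0xC7 ⊕ 0x0E = 0xC9.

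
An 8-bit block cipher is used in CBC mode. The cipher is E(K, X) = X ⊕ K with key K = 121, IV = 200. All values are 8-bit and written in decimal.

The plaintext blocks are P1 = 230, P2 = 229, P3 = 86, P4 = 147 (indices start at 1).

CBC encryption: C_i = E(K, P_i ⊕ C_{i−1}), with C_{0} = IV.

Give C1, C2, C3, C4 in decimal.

C1 = 87, C2 = 203, C3 = 228, C4 = 14

C1: P1 ⊕ 200 = 46; E(K, 46) = 87.
C2: P2 ⊕ 87 = 178; E(K, 178) = 203.
C3: P3 ⊕ 203 = 157; E(K, 157) = 228.
C4: P4 ⊕ 228 = 119; E(K, 119) = 14.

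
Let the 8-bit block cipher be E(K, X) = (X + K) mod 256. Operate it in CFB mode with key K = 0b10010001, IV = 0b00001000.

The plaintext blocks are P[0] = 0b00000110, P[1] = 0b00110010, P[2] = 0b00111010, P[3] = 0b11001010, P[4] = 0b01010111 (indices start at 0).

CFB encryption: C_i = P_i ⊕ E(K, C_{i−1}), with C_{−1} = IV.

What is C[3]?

C[3] = 0b11110000

C[0]: E(K, 0b00001000) = 0b10011001; 0b00000110 ⊕ 0b10011001 = 0b10011111.
C[1]: E(K, 0b10011111) = 0b00110000; 0b00110010 ⊕ 0b00110000 = 0b00000010.
C[2]: E(K, 0b00000010) = 0b10010011; 0b00111010 ⊕ 0b10010011 = 0b10101001.
C[3]: E(K, 0b10101001) = 0b00111010; 0b11001010 ⊕ 0b00111010 = 0b11110000.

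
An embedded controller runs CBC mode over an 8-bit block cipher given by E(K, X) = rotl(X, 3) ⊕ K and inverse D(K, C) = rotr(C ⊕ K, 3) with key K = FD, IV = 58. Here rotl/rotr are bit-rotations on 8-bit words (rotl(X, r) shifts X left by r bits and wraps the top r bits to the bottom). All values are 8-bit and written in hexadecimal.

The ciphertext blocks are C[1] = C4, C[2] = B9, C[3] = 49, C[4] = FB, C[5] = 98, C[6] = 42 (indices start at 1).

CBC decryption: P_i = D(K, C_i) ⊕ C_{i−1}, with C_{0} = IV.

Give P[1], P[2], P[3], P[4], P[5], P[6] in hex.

P[1]: D(K, C4) = 27; 27 ⊕ 58 = 7F.
P[2]: D(K, B9) = 88; 88 ⊕ C4 = 4C.
P[3]: D(K, 49) = 96; 96 ⊕ B9 = 2F.
P[4]: D(K, FB) = C0; C0 ⊕ 49 = 89.
P[5]: D(K, 98) = AC; AC ⊕ FB = 57.
P[6]: D(K, 42) = F7; F7 ⊕ 98 = 6F.

P[1] = 7F, P[2] = 4C, P[3] = 2F, P[4] = 89, P[5] = 57, P[6] = 6F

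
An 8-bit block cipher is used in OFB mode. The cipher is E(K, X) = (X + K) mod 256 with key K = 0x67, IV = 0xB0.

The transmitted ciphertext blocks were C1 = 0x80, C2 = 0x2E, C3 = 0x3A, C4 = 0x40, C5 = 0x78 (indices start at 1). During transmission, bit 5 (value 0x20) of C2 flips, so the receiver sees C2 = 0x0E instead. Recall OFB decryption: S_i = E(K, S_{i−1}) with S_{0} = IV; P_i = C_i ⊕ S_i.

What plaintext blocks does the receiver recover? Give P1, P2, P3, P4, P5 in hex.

P1 = 0x97, P2 = 0x70, P3 = 0xDF, P4 = 0x0C, P5 = 0xCB

Only C2 changed, to 0x0E. In OFB, a change in C_i flips the same bit in P_i only; the keystream is unaffected. Decrypting the received ciphertext:
P1: S = E(K, 0xB0) = 0x17; 0x80 ⊕ 0x17 = 0x97.
P2: S = E(K, 0x17) = 0x7E; 0x0E ⊕ 0x7E = 0x70.
P3: S = E(K, 0x7E) = 0xE5; 0x3A ⊕ 0xE5 = 0xDF.
P4: S = E(K, 0xE5) = 0x4C; 0x40 ⊕ 0x4C = 0x0C.
P5: S = E(K, 0x4C) = 0xB3; 0x78 ⊕ 0xB3 = 0xCB.
Blocks that differ from the original plaintext: P2.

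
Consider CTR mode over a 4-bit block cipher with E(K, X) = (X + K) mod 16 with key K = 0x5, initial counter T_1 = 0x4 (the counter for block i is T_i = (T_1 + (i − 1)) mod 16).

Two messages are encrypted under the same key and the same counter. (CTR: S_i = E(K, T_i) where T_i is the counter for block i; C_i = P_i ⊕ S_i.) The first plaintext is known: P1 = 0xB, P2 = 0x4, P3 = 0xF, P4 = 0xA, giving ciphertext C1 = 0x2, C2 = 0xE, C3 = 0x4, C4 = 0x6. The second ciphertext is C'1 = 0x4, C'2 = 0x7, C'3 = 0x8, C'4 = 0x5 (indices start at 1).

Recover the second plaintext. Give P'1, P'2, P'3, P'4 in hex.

In CTR with a reused counter, both messages share the same keystream S_i, so C_i ⊕ C'_i = P_i ⊕ P'_i and thus P'_i = P_i ⊕ C_i ⊕ C'_i.
P'1: 0xB ⊕ 0x2 ⊕ 0x4 = 0xD.
P'2: 0x4 ⊕ 0xE ⊕ 0x7 = 0xD.
P'3: 0xF ⊕ 0x4 ⊕ 0x8 = 0x3.
P'4: 0xA ⊕ 0x6 ⊕ 0x5 = 0x9.

P'1 = 0xD, P'2 = 0xD, P'3 = 0x3, P'4 = 0x9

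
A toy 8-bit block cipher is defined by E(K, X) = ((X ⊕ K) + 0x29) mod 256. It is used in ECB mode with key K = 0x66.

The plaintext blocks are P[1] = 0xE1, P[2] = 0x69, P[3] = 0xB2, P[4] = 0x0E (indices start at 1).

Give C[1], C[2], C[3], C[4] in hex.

C[1] = 0xB0, C[2] = 0x38, C[3] = 0xFD, C[4] = 0x91

ECB encryption: C_i = E(K, P_i).
C[1]: E(K, 0xE1) = 0xB0.
C[2]: E(K, 0x69) = 0x38.
C[3]: E(K, 0xB2) = 0xFD.
C[4]: E(K, 0x0E) = 0x91.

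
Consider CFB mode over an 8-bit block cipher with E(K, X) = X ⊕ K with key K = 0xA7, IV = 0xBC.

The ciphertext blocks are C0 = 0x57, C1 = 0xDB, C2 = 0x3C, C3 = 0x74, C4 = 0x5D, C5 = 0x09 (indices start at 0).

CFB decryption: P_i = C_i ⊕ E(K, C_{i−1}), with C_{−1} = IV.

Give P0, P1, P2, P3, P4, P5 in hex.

P0: E(K, 0xBC) = 0x1B; 0x57 ⊕ 0x1B = 0x4C.
P1: E(K, 0x57) = 0xF0; 0xDB ⊕ 0xF0 = 0x2B.
P2: E(K, 0xDB) = 0x7C; 0x3C ⊕ 0x7C = 0x40.
P3: E(K, 0x3C) = 0x9B; 0x74 ⊕ 0x9B = 0xEF.
P4: E(K, 0x74) = 0xD3; 0x5D ⊕ 0xD3 = 0x8E.
P5: E(K, 0x5D) = 0xFA; 0x09 ⊕ 0xFA = 0xF3.

P0 = 0x4C, P1 = 0x2B, P2 = 0x40, P3 = 0xEF, P4 = 0x8E, P5 = 0xF3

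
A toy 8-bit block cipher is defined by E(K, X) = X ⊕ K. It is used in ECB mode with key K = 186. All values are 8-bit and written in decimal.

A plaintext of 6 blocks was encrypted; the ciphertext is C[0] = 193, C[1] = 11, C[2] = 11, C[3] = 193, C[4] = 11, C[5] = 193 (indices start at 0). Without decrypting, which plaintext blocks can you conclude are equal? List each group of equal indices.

ECB encrypts each block independently with the same key, so equal ciphertext blocks imply equal plaintext blocks.
C[0] = C[3] = C[5] = 193, so P[0] = P[3] = P[5].
C[1] = C[2] = C[4] = 11, so P[1] = P[2] = P[4].

P[0] = P[3] = P[5]; P[1] = P[2] = P[4]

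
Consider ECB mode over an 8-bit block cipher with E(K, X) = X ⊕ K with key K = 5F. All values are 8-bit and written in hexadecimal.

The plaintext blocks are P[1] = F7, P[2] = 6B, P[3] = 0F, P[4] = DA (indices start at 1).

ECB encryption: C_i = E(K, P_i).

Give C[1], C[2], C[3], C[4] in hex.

C[1]: E(K, F7) = A8.
C[2]: E(K, 6B) = 34.
C[3]: E(K, 0F) = 50.
C[4]: E(K, DA) = 85.

C[1] = A8, C[2] = 34, C[3] = 50, C[4] = 85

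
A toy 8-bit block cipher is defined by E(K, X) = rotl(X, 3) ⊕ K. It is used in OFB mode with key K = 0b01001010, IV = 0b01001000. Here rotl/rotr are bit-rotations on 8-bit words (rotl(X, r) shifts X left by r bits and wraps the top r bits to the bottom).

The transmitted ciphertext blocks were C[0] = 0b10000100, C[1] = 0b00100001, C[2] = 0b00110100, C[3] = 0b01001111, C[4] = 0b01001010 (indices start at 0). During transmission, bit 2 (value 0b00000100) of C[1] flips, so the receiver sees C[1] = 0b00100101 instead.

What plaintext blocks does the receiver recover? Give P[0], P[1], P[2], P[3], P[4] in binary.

P[0] = 0b10001100, P[1] = 0b00101111, P[2] = 0b00101110, P[3] = 0b11010101, P[4] = 0b11010100

OFB decryption: S_i = E(K, S_{i−1}) with S_{−1} = IV; P_i = C_i ⊕ S_i.
Only C[1] changed, to 0b00100101. In OFB, a change in C_i flips the same bit in P_i only; the keystream is unaffected. Decrypting the received ciphertext:
P[0]: S = E(K, 0b01001000) = 0b00001000; 0b10000100 ⊕ 0b00001000 = 0b10001100.
P[1]: S = E(K, 0b00001000) = 0b00001010; 0b00100101 ⊕ 0b00001010 = 0b00101111.
P[2]: S = E(K, 0b00001010) = 0b00011010; 0b00110100 ⊕ 0b00011010 = 0b00101110.
P[3]: S = E(K, 0b00011010) = 0b10011010; 0b01001111 ⊕ 0b10011010 = 0b11010101.
P[4]: S = E(K, 0b10011010) = 0b10011110; 0b01001010 ⊕ 0b10011110 = 0b11010100.
Blocks that differ from the original plaintext: P[1].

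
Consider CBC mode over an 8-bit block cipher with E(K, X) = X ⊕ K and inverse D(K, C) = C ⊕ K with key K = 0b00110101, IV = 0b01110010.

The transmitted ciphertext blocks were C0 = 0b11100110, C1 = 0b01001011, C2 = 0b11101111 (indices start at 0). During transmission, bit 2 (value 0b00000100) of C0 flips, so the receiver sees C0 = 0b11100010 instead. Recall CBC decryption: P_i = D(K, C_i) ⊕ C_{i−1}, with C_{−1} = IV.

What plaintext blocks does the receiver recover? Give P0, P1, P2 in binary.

Only C0 changed, to 0b11100010. In CBC, a change in C_i garbles P_i and flips the same bit in P_{i+1}. Decrypting the received ciphertext:
P0: D(K, 0b11100010) = 0b11010111; 0b11010111 ⊕ 0b01110010 = 0b10100101.
P1: D(K, 0b01001011) = 0b01111110; 0b01111110 ⊕ 0b11100010 = 0b10011100.
P2: D(K, 0b11101111) = 0b11011010; 0b11011010 ⊕ 0b01001011 = 0b10010001.
Blocks that differ from the original plaintext: P0, P1.

P0 = 0b10100101, P1 = 0b10011100, P2 = 0b10010001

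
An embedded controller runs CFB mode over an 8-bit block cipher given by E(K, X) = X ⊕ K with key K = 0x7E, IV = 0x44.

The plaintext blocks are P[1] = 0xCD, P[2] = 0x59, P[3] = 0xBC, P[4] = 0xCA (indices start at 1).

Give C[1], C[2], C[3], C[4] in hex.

C[1] = 0xF7, C[2] = 0xD0, C[3] = 0x12, C[4] = 0xA6

CFB encryption: C_i = P_i ⊕ E(K, C_{i−1}), with C_{0} = IV.
C[1]: E(K, 0x44) = 0x3A; 0xCD ⊕ 0x3A = 0xF7.
C[2]: E(K, 0xF7) = 0x89; 0x59 ⊕ 0x89 = 0xD0.
C[3]: E(K, 0xD0) = 0xAE; 0xBC ⊕ 0xAE = 0x12.
C[4]: E(K, 0x12) = 0x6C; 0xCA ⊕ 0x6C = 0xA6.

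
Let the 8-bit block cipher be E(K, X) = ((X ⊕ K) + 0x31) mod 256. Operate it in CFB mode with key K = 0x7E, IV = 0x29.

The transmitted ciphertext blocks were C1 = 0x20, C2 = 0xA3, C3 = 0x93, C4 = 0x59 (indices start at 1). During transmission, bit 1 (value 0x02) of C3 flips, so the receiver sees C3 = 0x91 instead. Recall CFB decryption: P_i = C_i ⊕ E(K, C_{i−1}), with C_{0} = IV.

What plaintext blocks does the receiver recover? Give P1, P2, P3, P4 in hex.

P1 = 0xA8, P2 = 0x2C, P3 = 0x9F, P4 = 0x79

Only C3 changed, to 0x91. In CFB, a change in C_i flips the same bit in P_i and garbles P_{i+1}. Decrypting the received ciphertext:
P1: E(K, 0x29) = 0x88; 0x20 ⊕ 0x88 = 0xA8.
P2: E(K, 0x20) = 0x8F; 0xA3 ⊕ 0x8F = 0x2C.
P3: E(K, 0xA3) = 0x0E; 0x91 ⊕ 0x0E = 0x9F.
P4: E(K, 0x91) = 0x20; 0x59 ⊕ 0x20 = 0x79.
Blocks that differ from the original plaintext: P3, P4.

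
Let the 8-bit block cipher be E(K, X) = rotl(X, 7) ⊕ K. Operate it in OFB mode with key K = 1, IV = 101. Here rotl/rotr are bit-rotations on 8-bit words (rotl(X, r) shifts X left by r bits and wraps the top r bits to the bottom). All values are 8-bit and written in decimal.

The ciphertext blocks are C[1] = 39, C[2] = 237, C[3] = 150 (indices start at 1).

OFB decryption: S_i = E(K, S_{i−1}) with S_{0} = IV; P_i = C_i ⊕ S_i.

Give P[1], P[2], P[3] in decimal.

P[1] = 148, P[2] = 53, P[3] = 251

P[1]: S = E(K, 101) = 179; 39 ⊕ 179 = 148.
P[2]: S = E(K, 179) = 216; 237 ⊕ 216 = 53.
P[3]: S = E(K, 216) = 109; 150 ⊕ 109 = 251.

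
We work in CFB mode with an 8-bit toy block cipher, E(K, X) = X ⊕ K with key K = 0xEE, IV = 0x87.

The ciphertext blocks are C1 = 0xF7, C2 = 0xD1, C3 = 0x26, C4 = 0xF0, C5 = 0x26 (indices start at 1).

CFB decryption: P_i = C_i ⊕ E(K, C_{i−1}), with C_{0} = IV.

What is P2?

P2: E(K, 0xF7) = 0x19; 0xD1 ⊕ 0x19 = 0xC8.

P2 = 0xC8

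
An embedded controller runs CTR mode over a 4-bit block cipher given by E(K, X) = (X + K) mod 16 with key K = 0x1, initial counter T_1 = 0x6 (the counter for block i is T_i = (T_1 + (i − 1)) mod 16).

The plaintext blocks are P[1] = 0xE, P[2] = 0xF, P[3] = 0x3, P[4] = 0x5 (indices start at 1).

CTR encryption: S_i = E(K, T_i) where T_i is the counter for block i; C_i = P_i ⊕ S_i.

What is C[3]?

C[1]: T = 0x6, S = E(K, T) = 0x7; 0xE ⊕ 0x7 = 0x9.
C[2]: T = 0x7, S = E(K, T) = 0x8; 0xF ⊕ 0x8 = 0x7.
C[3]: T = 0x8, S = E(K, T) = 0x9; 0x3 ⊕ 0x9 = 0xA.

C[3] = 0xA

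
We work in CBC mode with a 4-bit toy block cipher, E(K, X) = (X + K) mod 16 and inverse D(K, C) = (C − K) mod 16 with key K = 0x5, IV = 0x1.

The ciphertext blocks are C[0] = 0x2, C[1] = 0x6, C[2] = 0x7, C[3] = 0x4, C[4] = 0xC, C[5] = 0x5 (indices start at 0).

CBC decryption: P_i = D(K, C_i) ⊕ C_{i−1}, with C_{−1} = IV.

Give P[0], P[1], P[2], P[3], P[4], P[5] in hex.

P[0] = 0xC, P[1] = 0x3, P[2] = 0x4, P[3] = 0x8, P[4] = 0x3, P[5] = 0xC

P[0]: D(K, 0x2) = 0xD; 0xD ⊕ 0x1 = 0xC.
P[1]: D(K, 0x6) = 0x1; 0x1 ⊕ 0x2 = 0x3.
P[2]: D(K, 0x7) = 0x2; 0x2 ⊕ 0x6 = 0x4.
P[3]: D(K, 0x4) = 0xF; 0xF ⊕ 0x7 = 0x8.
P[4]: D(K, 0xC) = 0x7; 0x7 ⊕ 0x4 = 0x3.
P[5]: D(K, 0x5) = 0x0; 0x0 ⊕ 0xC = 0xC.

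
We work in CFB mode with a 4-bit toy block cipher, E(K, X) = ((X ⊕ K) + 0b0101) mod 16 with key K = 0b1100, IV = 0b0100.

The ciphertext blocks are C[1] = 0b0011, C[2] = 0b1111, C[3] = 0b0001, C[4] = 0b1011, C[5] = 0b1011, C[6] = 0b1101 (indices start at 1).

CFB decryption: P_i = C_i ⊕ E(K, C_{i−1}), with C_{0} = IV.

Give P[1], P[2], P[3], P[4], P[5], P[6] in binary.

P[1]: E(K, 0b0100) = 0b1101; 0b0011 ⊕ 0b1101 = 0b1110.
P[2]: E(K, 0b0011) = 0b0100; 0b1111 ⊕ 0b0100 = 0b1011.
P[3]: E(K, 0b1111) = 0b1000; 0b0001 ⊕ 0b1000 = 0b1001.
P[4]: E(K, 0b0001) = 0b0010; 0b1011 ⊕ 0b0010 = 0b1001.
P[5]: E(K, 0b1011) = 0b1100; 0b1011 ⊕ 0b1100 = 0b0111.
P[6]: E(K, 0b1011) = 0b1100; 0b1101 ⊕ 0b1100 = 0b0001.

P[1] = 0b1110, P[2] = 0b1011, P[3] = 0b1001, P[4] = 0b1001, P[5] = 0b0111, P[6] = 0b0001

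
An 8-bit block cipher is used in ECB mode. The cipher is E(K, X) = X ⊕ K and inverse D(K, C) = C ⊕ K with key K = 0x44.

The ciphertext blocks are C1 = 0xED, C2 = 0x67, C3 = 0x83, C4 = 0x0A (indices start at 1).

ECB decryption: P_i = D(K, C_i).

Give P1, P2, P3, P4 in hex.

P1: D(K, 0xED) = 0xA9.
P2: D(K, 0x67) = 0x23.
P3: D(K, 0x83) = 0xC7.
P4: D(K, 0x0A) = 0x4E.

P1 = 0xA9, P2 = 0x23, P3 = 0xC7, P4 = 0x4E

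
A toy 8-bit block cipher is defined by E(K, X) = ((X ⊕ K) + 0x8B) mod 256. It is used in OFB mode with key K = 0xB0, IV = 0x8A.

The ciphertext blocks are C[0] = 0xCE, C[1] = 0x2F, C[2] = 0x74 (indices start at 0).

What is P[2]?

OFB decryption: S_i = E(K, S_{i−1}) with S_{−1} = IV; P_i = C_i ⊕ S_i.
P[0]: S = E(K, 0x8A) = 0xC5; 0xCE ⊕ 0xC5 = 0x0B.
P[1]: S = E(K, 0xC5) = 0x00; 0x2F ⊕ 0x00 = 0x2F.
P[2]: S = E(K, 0x00) = 0x3B; 0x74 ⊕ 0x3B = 0x4F.

P[2] = 0x4F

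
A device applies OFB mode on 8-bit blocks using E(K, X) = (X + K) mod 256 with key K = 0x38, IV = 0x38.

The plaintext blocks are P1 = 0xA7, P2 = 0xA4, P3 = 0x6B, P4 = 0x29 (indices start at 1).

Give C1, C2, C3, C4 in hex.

C1 = 0xD7, C2 = 0x0C, C3 = 0x8B, C4 = 0x31

OFB encryption: S_i = E(K, S_{i−1}) with S_{0} = IV; C_i = P_i ⊕ S_i.
C1: S = E(K, 0x38) = 0x70; 0xA7 ⊕ 0x70 = 0xD7.
C2: S = E(K, 0x70) = 0xA8; 0xA4 ⊕ 0xA8 = 0x0C.
C3: S = E(K, 0xA8) = 0xE0; 0x6B ⊕ 0xE0 = 0x8B.
C4: S = E(K, 0xE0) = 0x18; 0x29 ⊕ 0x18 = 0x31.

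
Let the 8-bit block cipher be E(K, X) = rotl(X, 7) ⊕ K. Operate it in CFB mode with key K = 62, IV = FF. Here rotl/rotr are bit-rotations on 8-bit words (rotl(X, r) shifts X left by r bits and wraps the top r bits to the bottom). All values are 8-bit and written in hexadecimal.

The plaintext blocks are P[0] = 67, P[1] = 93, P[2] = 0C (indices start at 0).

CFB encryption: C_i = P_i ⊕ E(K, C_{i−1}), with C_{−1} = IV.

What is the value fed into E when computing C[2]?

C[0]: E(K, FF) = 9D; 67 ⊕ 9D = FA.
C[1]: E(K, FA) = 1F; 93 ⊕ 1F = 8C.
C[2]: E(K, 8C) = 24; 0C ⊕ 24 = 28.
So the input to E for block [2] is 8C.

8C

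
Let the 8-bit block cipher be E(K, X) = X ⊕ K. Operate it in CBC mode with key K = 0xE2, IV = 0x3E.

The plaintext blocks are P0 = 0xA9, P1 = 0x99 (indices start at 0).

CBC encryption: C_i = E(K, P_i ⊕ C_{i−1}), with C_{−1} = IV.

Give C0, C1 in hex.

C0: P0 ⊕ 0x3E = 0x97; E(K, 0x97) = 0x75.
C1: P1 ⊕ 0x75 = 0xEC; E(K, 0xEC) = 0x0E.

C0 = 0x75, C1 = 0x0E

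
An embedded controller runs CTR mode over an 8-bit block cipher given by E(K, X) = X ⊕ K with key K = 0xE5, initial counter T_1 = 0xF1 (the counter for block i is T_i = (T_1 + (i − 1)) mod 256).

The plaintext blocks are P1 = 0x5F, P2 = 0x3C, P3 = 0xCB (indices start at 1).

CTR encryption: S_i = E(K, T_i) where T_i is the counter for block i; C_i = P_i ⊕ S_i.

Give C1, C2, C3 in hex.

C1 = 0x4B, C2 = 0x2B, C3 = 0xDD

C1: T = 0xF1, S = E(K, T) = 0x14; 0x5F ⊕ 0x14 = 0x4B.
C2: T = 0xF2, S = E(K, T) = 0x17; 0x3C ⊕ 0x17 = 0x2B.
C3: T = 0xF3, S = E(K, T) = 0x16; 0xCB ⊕ 0x16 = 0xDD.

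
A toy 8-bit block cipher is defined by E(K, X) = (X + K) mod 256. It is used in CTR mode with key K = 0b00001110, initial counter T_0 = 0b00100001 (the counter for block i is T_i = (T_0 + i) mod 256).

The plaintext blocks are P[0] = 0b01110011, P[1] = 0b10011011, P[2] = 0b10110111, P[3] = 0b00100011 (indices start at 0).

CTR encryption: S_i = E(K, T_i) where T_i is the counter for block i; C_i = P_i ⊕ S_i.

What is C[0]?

C[0] = 0b01011100

C[0]: T = 0b00100001, S = E(K, T) = 0b00101111; 0b01110011 ⊕ 0b00101111 = 0b01011100.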